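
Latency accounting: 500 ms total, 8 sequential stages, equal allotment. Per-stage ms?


Formula: per_stage = total_budget / stages
per_stage = 500 / 8
per_stage = 62.5 ms

62.5 ms


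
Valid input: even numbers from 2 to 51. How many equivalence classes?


Constraint: even integers in [2, 51]
Class 1: x < 2 — out-of-range invalid
Class 2: x in [2,51] but odd — wrong type invalid
Class 3: x in [2,51] and even — valid
Class 4: x > 51 — out-of-range invalid
Total equivalence classes: 4

4 equivalence classes


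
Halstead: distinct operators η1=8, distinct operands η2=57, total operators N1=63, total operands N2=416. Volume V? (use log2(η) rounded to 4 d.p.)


Formula: V = N * log2(η), where N = N1 + N2 and η = η1 + η2
η = 8 + 57 = 65
N = 63 + 416 = 479
log2(65) ≈ 6.0224
V = 479 * 6.0224 = 2884.73

2884.73


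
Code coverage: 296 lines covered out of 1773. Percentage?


Coverage = covered / total * 100
Coverage = 296 / 1773 * 100
Coverage = 16.69%

16.69%


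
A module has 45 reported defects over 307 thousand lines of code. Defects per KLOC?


Defect density = defects / KLOC
Defect density = 45 / 307
Defect density = 0.147 defects/KLOC

0.147 defects/KLOC


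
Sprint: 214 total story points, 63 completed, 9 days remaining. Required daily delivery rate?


Formula: Required rate = Remaining points / Days left
Remaining = 214 - 63 = 151 points
Required rate = 151 / 9 = 16.78 points/day

16.78 points/day


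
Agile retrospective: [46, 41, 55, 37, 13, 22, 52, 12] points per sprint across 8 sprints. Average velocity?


Formula: Avg velocity = Total points / Number of sprints
Points: [46, 41, 55, 37, 13, 22, 52, 12]
Sum = 46 + 41 + 55 + 37 + 13 + 22 + 52 + 12 = 278
Avg velocity = 278 / 8 = 34.75 points/sprint

34.75 points/sprint


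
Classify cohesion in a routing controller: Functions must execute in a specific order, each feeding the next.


Reasoning: Output of one is input to next
Type: Sequential cohesion

Sequential cohesion


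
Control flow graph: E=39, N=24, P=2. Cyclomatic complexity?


Formula: V(G) = E - N + 2P
V(G) = 39 - 24 + 2*2
V(G) = 15 + 4
V(G) = 19

19


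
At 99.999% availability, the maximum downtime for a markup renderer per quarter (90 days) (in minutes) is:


Formula: allowed downtime = period * (100 - SLA) / 100
Period (quarter (90 days)) = 129600 minutes
Unavailability fraction = (100 - 99.999) / 100
Allowed downtime = 129600 * (100 - 99.999) / 100
Allowed downtime = 1.296 minutes

1.296 minutes


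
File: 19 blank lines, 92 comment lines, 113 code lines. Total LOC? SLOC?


Total LOC = blank + comment + code
Total LOC = 19 + 92 + 113 = 224
SLOC (source only) = code = 113

Total LOC: 224, SLOC: 113


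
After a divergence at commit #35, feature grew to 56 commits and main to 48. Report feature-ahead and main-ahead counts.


Common ancestor: commit #35
feature commits after divergence: 56 - 35 = 21
main commits after divergence: 48 - 35 = 13
feature is 21 commits ahead of main
main is 13 commits ahead of feature

feature ahead: 21, main ahead: 13


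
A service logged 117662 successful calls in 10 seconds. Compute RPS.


Formula: throughput = requests / seconds
throughput = 117662 / 10
throughput = 11766.2 requests/second

11766.2 requests/second


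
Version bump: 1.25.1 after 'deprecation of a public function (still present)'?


Current: 1.25.1
Change category: 'deprecation of a public function (still present)' → minor bump
SemVer rule: minor bump → increment MINOR, reset PATCH to 0 (MAJOR unchanged)
New: 1.26.0

1.26.0


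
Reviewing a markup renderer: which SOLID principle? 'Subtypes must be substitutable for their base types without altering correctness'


This describes the Liskov Substitution Principle (LSP)

Liskov Substitution Principle (LSP)


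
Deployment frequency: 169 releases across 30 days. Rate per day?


Formula: deployments per day = releases / days
= 169 / 30
= 5.633 deploys/day
(equivalently, 39.43 deploys/week)

5.633 deploys/day


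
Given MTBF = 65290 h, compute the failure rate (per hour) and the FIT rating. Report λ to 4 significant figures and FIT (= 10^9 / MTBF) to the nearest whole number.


Formula: λ = 1 / MTBF; FIT = λ × 1e9 = 1e9 / MTBF
λ = 1 / 65290 ≈ 1.532e-05 failures/hour
FIT = 1e9 / 65290 ≈ 15316 failures per 1e9 hours (nearest whole number)

λ = 1.532e-05 /h, FIT = 15316


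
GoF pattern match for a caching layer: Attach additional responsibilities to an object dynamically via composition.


This matches the Decorator pattern

Decorator


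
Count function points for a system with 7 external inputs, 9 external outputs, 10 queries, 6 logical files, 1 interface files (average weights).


UFP = EI*4 + EO*5 + EQ*4 + ILF*10 + EIF*7
UFP = 7*4 + 9*5 + 10*4 + 6*10 + 1*7
UFP = 28 + 45 + 40 + 60 + 7
UFP = 180

180


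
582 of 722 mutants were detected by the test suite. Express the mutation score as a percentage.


Mutation score = killed / total * 100
Mutation score = 582 / 722 * 100
Mutation score = 80.61%

80.61%


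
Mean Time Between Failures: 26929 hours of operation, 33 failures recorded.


Formula: MTBF = Total operating time / Number of failures
MTBF = 26929 / 33
MTBF = 816.03 hours

816.03 hours


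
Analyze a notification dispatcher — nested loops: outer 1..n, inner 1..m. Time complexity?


Reasoning: product of independent bounds
Complexity: O(n*m)

O(n*m)


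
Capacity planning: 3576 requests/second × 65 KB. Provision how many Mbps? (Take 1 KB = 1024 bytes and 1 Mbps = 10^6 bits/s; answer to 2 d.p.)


Formula: Mbps = payload_bytes * RPS * 8 / 1e6
Payload per request = 65 KB = 65 * 1024 = 66560 bytes
Total bytes/sec = 66560 * 3576 = 238018560
Total bits/sec = 238018560 * 8 = 1904148480
Mbps = 1904148480 / 1e6 = 1904.15

1904.15 Mbps


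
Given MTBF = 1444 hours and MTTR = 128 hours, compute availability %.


Availability = MTBF / (MTBF + MTTR)
Availability = 1444 / (1444 + 128)
Availability = 1444 / 1572
Availability = 91.8575%

91.8575%


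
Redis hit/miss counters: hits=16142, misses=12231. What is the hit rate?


Formula: hit rate = hits / (hits + misses) * 100
hit rate = 16142 / (16142 + 12231) * 100
hit rate = 16142 / 28373 * 100
hit rate = 56.89%

56.89%


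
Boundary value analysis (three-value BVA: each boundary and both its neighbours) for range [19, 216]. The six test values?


Range: [19, 216]
Boundaries: just below min, min, min+1, max-1, max, just above max
Values: [18, 19, 20, 215, 216, 217]

[18, 19, 20, 215, 216, 217]


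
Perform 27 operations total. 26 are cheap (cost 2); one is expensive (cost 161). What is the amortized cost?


Formula: Amortized cost = Total cost / Operations
Total cost = (26 * 2) + (1 * 161)
Total cost = 52 + 161 = 213
Amortized = 213 / 27 = 7.8889

7.8889


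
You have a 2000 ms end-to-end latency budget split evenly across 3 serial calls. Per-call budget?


Formula: per_stage = total_budget / stages
per_stage = 2000 / 3
per_stage = 666.67 ms

666.67 ms


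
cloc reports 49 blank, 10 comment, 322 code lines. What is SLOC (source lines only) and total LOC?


Total LOC = blank + comment + code
Total LOC = 49 + 10 + 322 = 381
SLOC (source only) = code = 322

Total LOC: 381, SLOC: 322


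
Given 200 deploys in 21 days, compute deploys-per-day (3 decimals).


Formula: deployments per day = releases / days
= 200 / 21
= 9.524 deploys/day
(equivalently, 66.67 deploys/week)

9.524 deploys/day


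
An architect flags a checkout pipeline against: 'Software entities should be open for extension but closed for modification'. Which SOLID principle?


This describes the Open/Closed Principle (OCP)

Open/Closed Principle (OCP)


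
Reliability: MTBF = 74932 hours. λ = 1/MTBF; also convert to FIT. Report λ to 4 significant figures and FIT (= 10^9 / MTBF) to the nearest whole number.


Formula: λ = 1 / MTBF; FIT = λ × 1e9 = 1e9 / MTBF
λ = 1 / 74932 ≈ 1.335e-05 failures/hour
FIT = 1e9 / 74932 ≈ 13345 failures per 1e9 hours (nearest whole number)

λ = 1.335e-05 /h, FIT = 13345


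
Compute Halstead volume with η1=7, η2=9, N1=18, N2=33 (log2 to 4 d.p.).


Formula: V = N * log2(η), where N = N1 + N2 and η = η1 + η2
η = 7 + 9 = 16
N = 18 + 33 = 51
log2(16) ≈ 4.0000
V = 51 * 4.0000 = 204.00

204.00


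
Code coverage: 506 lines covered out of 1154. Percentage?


Coverage = covered / total * 100
Coverage = 506 / 1154 * 100
Coverage = 43.85%

43.85%


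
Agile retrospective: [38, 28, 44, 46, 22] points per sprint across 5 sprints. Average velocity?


Formula: Avg velocity = Total points / Number of sprints
Points: [38, 28, 44, 46, 22]
Sum = 38 + 28 + 44 + 46 + 22 = 178
Avg velocity = 178 / 5 = 35.6 points/sprint

35.6 points/sprint


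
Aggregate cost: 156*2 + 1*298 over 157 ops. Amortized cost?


Formula: Amortized cost = Total cost / Operations
Total cost = (156 * 2) + (1 * 298)
Total cost = 312 + 298 = 610
Amortized = 610 / 157 = 3.8854

3.8854


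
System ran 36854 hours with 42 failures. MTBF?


Formula: MTBF = Total operating time / Number of failures
MTBF = 36854 / 42
MTBF = 877.48 hours

877.48 hours


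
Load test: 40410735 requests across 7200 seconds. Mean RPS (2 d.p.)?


Formula: throughput = requests / seconds
throughput = 40410735 / 7200
throughput = 5612.6 requests/second

5612.6 requests/second


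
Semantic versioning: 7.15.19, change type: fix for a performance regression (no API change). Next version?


Current: 7.15.19
Change category: 'fix for a performance regression (no API change)' → patch bump
SemVer rule: patch bump → increment PATCH (MAJOR and MINOR unchanged)
New: 7.15.20

7.15.20


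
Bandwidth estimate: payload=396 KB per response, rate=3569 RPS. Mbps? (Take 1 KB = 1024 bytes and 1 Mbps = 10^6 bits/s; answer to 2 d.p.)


Formula: Mbps = payload_bytes * RPS * 8 / 1e6
Payload per request = 396 KB = 396 * 1024 = 405504 bytes
Total bytes/sec = 405504 * 3569 = 1447243776
Total bits/sec = 1447243776 * 8 = 11577950208
Mbps = 11577950208 / 1e6 = 11577.95

11577.95 Mbps


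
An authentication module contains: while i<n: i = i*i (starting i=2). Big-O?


Reasoning: squaring drives double-exponential growth; iterations ~ log log n
Complexity: O(log log n)

O(log log n)


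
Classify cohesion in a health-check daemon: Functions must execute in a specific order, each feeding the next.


Reasoning: Output of one is input to next
Type: Sequential cohesion

Sequential cohesion


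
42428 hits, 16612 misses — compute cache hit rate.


Formula: hit rate = hits / (hits + misses) * 100
hit rate = 42428 / (42428 + 16612) * 100
hit rate = 42428 / 59040 * 100
hit rate = 71.86%

71.86%


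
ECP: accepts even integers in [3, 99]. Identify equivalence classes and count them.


Constraint: even integers in [3, 99]
Class 1: x < 3 — out-of-range invalid
Class 2: x in [3,99] but odd — wrong type invalid
Class 3: x in [3,99] and even — valid
Class 4: x > 99 — out-of-range invalid
Total equivalence classes: 4

4 equivalence classes


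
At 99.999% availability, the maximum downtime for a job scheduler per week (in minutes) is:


Formula: allowed downtime = period * (100 - SLA) / 100
Period (week) = 10080 minutes
Unavailability fraction = (100 - 99.999) / 100
Allowed downtime = 10080 * (100 - 99.999) / 100
Allowed downtime = 0.1008 minutes

0.1008 minutes


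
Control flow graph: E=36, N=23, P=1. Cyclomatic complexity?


Formula: V(G) = E - N + 2P
V(G) = 36 - 23 + 2*1
V(G) = 13 + 2
V(G) = 15

15


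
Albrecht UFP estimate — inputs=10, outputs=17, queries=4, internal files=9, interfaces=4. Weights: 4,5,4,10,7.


UFP = EI*4 + EO*5 + EQ*4 + ILF*10 + EIF*7
UFP = 10*4 + 17*5 + 4*4 + 9*10 + 4*7
UFP = 40 + 85 + 16 + 90 + 28
UFP = 259

259


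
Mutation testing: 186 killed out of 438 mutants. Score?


Mutation score = killed / total * 100
Mutation score = 186 / 438 * 100
Mutation score = 42.47%

42.47%


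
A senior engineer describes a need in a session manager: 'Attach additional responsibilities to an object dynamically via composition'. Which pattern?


This matches the Decorator pattern

Decorator


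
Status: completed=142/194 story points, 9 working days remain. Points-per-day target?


Formula: Required rate = Remaining points / Days left
Remaining = 194 - 142 = 52 points
Required rate = 52 / 9 = 5.78 points/day

5.78 points/day


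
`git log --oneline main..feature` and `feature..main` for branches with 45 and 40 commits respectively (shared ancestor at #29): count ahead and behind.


Common ancestor: commit #29
feature commits after divergence: 45 - 29 = 16
main commits after divergence: 40 - 29 = 11
feature is 16 commits ahead of main
main is 11 commits ahead of feature

feature ahead: 16, main ahead: 11


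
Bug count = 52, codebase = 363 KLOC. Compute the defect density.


Defect density = defects / KLOC
Defect density = 52 / 363
Defect density = 0.143 defects/KLOC

0.143 defects/KLOC


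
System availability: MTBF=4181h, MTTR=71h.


Availability = MTBF / (MTBF + MTTR)
Availability = 4181 / (4181 + 71)
Availability = 4181 / 4252
Availability = 98.3302%

98.3302%


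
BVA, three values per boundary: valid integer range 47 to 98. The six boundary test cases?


Range: [47, 98]
Boundaries: just below min, min, min+1, max-1, max, just above max
Values: [46, 47, 48, 97, 98, 99]

[46, 47, 48, 97, 98, 99]


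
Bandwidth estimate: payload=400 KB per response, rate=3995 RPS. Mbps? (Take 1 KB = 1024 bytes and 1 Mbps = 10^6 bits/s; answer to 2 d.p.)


Formula: Mbps = payload_bytes * RPS * 8 / 1e6
Payload per request = 400 KB = 400 * 1024 = 409600 bytes
Total bytes/sec = 409600 * 3995 = 1636352000
Total bits/sec = 1636352000 * 8 = 13090816000
Mbps = 13090816000 / 1e6 = 13090.82

13090.82 Mbps


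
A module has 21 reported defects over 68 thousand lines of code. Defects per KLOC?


Defect density = defects / KLOC
Defect density = 21 / 68
Defect density = 0.309 defects/KLOC

0.309 defects/KLOC


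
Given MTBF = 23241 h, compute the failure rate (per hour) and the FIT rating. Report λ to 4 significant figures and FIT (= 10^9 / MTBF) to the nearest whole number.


Formula: λ = 1 / MTBF; FIT = λ × 1e9 = 1e9 / MTBF
λ = 1 / 23241 ≈ 4.303e-05 failures/hour
FIT = 1e9 / 23241 ≈ 43027 failures per 1e9 hours (nearest whole number)

λ = 4.303e-05 /h, FIT = 43027


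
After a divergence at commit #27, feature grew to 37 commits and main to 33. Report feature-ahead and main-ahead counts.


Common ancestor: commit #27
feature commits after divergence: 37 - 27 = 10
main commits after divergence: 33 - 27 = 6
feature is 10 commits ahead of main
main is 6 commits ahead of feature

feature ahead: 10, main ahead: 6


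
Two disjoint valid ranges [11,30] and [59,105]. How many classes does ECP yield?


Valid ranges: [11,30] and [59,105]
Class 1: x < 11 — invalid
Class 2: 11 ≤ x ≤ 30 — valid
Class 3: 30 < x < 59 — invalid (gap between ranges)
Class 4: 59 ≤ x ≤ 105 — valid
Class 5: x > 105 — invalid
Total equivalence classes: 5

5 equivalence classes


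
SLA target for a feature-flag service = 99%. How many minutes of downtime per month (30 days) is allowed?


Formula: allowed downtime = period * (100 - SLA) / 100
Period (month (30 days)) = 43200 minutes
Unavailability fraction = (100 - 99.0) / 100
Allowed downtime = 43200 * (100 - 99.0) / 100
Allowed downtime = 432.0 minutes

432.0 minutes


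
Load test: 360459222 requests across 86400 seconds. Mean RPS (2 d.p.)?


Formula: throughput = requests / seconds
throughput = 360459222 / 86400
throughput = 4171.98 requests/second

4171.98 requests/second


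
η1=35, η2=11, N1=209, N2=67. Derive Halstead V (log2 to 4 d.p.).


Formula: V = N * log2(η), where N = N1 + N2 and η = η1 + η2
η = 35 + 11 = 46
N = 209 + 67 = 276
log2(46) ≈ 5.5236
V = 276 * 5.5236 = 1524.51

1524.51


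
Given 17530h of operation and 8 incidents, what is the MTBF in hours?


Formula: MTBF = Total operating time / Number of failures
MTBF = 17530 / 8
MTBF = 2191.25 hours

2191.25 hours


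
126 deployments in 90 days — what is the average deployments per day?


Formula: deployments per day = releases / days
= 126 / 90
= 1.4 deploys/day
(equivalently, 9.8 deploys/week)

1.4 deploys/day


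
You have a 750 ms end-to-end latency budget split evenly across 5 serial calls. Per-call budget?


Formula: per_stage = total_budget / stages
per_stage = 750 / 5
per_stage = 150.0 ms

150.0 ms


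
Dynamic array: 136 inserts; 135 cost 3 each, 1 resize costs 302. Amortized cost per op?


Formula: Amortized cost = Total cost / Operations
Total cost = (135 * 3) + (1 * 302)
Total cost = 405 + 302 = 707
Amortized = 707 / 136 = 5.1985

5.1985


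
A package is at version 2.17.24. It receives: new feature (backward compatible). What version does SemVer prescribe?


Current: 2.17.24
Change category: 'new feature (backward compatible)' → minor bump
SemVer rule: minor bump → increment MINOR, reset PATCH to 0 (MAJOR unchanged)
New: 2.18.0

2.18.0


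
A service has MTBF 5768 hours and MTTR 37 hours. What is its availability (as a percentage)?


Availability = MTBF / (MTBF + MTTR)
Availability = 5768 / (5768 + 37)
Availability = 5768 / 5805
Availability = 99.3626%

99.3626%


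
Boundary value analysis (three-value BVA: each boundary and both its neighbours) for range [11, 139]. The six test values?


Range: [11, 139]
Boundaries: just below min, min, min+1, max-1, max, just above max
Values: [10, 11, 12, 138, 139, 140]

[10, 11, 12, 138, 139, 140]


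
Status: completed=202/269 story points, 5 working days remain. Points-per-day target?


Formula: Required rate = Remaining points / Days left
Remaining = 269 - 202 = 67 points
Required rate = 67 / 5 = 13.4 points/day

13.4 points/day


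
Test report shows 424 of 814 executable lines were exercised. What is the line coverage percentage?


Coverage = covered / total * 100
Coverage = 424 / 814 * 100
Coverage = 52.09%

52.09%


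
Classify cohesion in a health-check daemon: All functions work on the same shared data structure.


Reasoning: Functions share data
Type: Communicational cohesion

Communicational cohesion


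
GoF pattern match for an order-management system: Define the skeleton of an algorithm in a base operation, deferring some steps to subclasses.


This matches the Template Method pattern

Template Method


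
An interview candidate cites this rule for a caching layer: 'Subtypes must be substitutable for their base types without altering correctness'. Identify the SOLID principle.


This describes the Liskov Substitution Principle (LSP)

Liskov Substitution Principle (LSP)


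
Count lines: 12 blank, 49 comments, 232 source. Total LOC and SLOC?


Total LOC = blank + comment + code
Total LOC = 12 + 49 + 232 = 293
SLOC (source only) = code = 232

Total LOC: 293, SLOC: 232


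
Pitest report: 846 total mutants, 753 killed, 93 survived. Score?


Mutation score = killed / total * 100
Mutation score = 753 / 846 * 100
Mutation score = 89.01%

89.01%


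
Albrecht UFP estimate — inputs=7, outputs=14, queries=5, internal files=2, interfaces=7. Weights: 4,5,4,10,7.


UFP = EI*4 + EO*5 + EQ*4 + ILF*10 + EIF*7
UFP = 7*4 + 14*5 + 5*4 + 2*10 + 7*7
UFP = 28 + 70 + 20 + 20 + 49
UFP = 187

187


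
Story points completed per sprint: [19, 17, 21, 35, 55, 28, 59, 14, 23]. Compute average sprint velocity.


Formula: Avg velocity = Total points / Number of sprints
Points: [19, 17, 21, 35, 55, 28, 59, 14, 23]
Sum = 19 + 17 + 21 + 35 + 55 + 28 + 59 + 14 + 23 = 271
Avg velocity = 271 / 9 = 30.11 points/sprint

30.11 points/sprint


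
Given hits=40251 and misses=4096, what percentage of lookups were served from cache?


Formula: hit rate = hits / (hits + misses) * 100
hit rate = 40251 / (40251 + 4096) * 100
hit rate = 40251 / 44347 * 100
hit rate = 90.76%

90.76%


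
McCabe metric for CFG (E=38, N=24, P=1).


Formula: V(G) = E - N + 2P
V(G) = 38 - 24 + 2*1
V(G) = 14 + 2
V(G) = 16

16


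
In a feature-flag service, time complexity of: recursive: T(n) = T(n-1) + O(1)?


Reasoning: linear recursion with constant work per frame
Complexity: O(n)

O(n)


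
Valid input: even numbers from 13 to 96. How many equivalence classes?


Constraint: even integers in [13, 96]
Class 1: x < 13 — out-of-range invalid
Class 2: x in [13,96] but odd — wrong type invalid
Class 3: x in [13,96] and even — valid
Class 4: x > 96 — out-of-range invalid
Total equivalence classes: 4

4 equivalence classes


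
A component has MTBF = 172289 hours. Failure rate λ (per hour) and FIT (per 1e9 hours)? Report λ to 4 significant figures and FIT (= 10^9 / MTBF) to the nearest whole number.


Formula: λ = 1 / MTBF; FIT = λ × 1e9 = 1e9 / MTBF
λ = 1 / 172289 ≈ 5.804e-06 failures/hour
FIT = 1e9 / 172289 ≈ 5804 failures per 1e9 hours (nearest whole number)

λ = 5.804e-06 /h, FIT = 5804


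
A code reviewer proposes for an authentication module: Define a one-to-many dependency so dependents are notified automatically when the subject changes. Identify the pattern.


This matches the Observer pattern

Observer


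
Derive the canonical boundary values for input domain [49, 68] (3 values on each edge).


Range: [49, 68]
Boundaries: just below min, min, min+1, max-1, max, just above max
Values: [48, 49, 50, 67, 68, 69]

[48, 49, 50, 67, 68, 69]


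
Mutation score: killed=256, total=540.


Mutation score = killed / total * 100
Mutation score = 256 / 540 * 100
Mutation score = 47.41%

47.41%


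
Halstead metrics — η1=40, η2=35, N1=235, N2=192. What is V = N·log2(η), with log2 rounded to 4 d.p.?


Formula: V = N * log2(η), where N = N1 + N2 and η = η1 + η2
η = 40 + 35 = 75
N = 235 + 192 = 427
log2(75) ≈ 6.2288
V = 427 * 6.2288 = 2659.70

2659.70


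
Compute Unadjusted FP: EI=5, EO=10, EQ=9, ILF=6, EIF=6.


UFP = EI*4 + EO*5 + EQ*4 + ILF*10 + EIF*7
UFP = 5*4 + 10*5 + 9*4 + 6*10 + 6*7
UFP = 20 + 50 + 36 + 60 + 42
UFP = 208

208


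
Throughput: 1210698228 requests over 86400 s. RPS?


Formula: throughput = requests / seconds
throughput = 1210698228 / 86400
throughput = 14012.71 requests/second

14012.71 requests/second


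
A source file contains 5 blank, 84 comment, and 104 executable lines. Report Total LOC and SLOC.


Total LOC = blank + comment + code
Total LOC = 5 + 84 + 104 = 193
SLOC (source only) = code = 104

Total LOC: 193, SLOC: 104


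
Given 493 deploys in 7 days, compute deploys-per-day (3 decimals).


Formula: deployments per day = releases / days
= 493 / 7
= 70.429 deploys/day
(equivalently, 493.0 deploys/week)

70.429 deploys/day


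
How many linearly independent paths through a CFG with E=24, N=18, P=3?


Formula: V(G) = E - N + 2P
V(G) = 24 - 18 + 2*3
V(G) = 6 + 6
V(G) = 12

12


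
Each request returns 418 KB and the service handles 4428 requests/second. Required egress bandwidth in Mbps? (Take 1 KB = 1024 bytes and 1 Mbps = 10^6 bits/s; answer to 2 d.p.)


Formula: Mbps = payload_bytes * RPS * 8 / 1e6
Payload per request = 418 KB = 418 * 1024 = 428032 bytes
Total bytes/sec = 428032 * 4428 = 1895325696
Total bits/sec = 1895325696 * 8 = 15162605568
Mbps = 15162605568 / 1e6 = 15162.61

15162.61 Mbps


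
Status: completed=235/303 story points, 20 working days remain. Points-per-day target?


Formula: Required rate = Remaining points / Days left
Remaining = 303 - 235 = 68 points
Required rate = 68 / 20 = 3.4 points/day

3.4 points/day


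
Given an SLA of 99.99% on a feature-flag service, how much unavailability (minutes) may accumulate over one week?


Formula: allowed downtime = period * (100 - SLA) / 100
Period (week) = 10080 minutes
Unavailability fraction = (100 - 99.99) / 100
Allowed downtime = 10080 * (100 - 99.99) / 100
Allowed downtime = 1.008 minutes

1.008 minutes


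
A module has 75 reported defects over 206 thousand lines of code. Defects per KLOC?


Defect density = defects / KLOC
Defect density = 75 / 206
Defect density = 0.364 defects/KLOC

0.364 defects/KLOC


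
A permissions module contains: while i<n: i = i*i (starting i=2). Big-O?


Reasoning: squaring drives double-exponential growth; iterations ~ log log n
Complexity: O(log log n)

O(log log n)


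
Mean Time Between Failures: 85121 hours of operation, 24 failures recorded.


Formula: MTBF = Total operating time / Number of failures
MTBF = 85121 / 24
MTBF = 3546.71 hours

3546.71 hours


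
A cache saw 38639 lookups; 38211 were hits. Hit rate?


Formula: hit rate = hits / (hits + misses) * 100
hit rate = 38211 / (38211 + 428) * 100
hit rate = 38211 / 38639 * 100
hit rate = 98.89%

98.89%


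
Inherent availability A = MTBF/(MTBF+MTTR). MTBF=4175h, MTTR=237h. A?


Availability = MTBF / (MTBF + MTTR)
Availability = 4175 / (4175 + 237)
Availability = 4175 / 4412
Availability = 94.6283%

94.6283%


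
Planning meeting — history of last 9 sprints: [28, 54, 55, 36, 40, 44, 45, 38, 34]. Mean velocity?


Formula: Avg velocity = Total points / Number of sprints
Points: [28, 54, 55, 36, 40, 44, 45, 38, 34]
Sum = 28 + 54 + 55 + 36 + 40 + 44 + 45 + 38 + 34 = 374
Avg velocity = 374 / 9 = 41.56 points/sprint

41.56 points/sprint


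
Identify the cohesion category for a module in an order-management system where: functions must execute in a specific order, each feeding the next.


Reasoning: Output of one is input to next
Type: Sequential cohesion

Sequential cohesion


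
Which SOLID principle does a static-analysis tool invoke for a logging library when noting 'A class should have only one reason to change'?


This describes the Single Responsibility Principle (SRP)

Single Responsibility Principle (SRP)


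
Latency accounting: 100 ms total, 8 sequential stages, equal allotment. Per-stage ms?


Formula: per_stage = total_budget / stages
per_stage = 100 / 8
per_stage = 12.5 ms

12.5 ms


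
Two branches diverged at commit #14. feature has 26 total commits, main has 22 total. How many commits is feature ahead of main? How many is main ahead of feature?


Common ancestor: commit #14
feature commits after divergence: 26 - 14 = 12
main commits after divergence: 22 - 14 = 8
feature is 12 commits ahead of main
main is 8 commits ahead of feature

feature ahead: 12, main ahead: 8


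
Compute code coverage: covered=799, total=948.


Coverage = covered / total * 100
Coverage = 799 / 948 * 100
Coverage = 84.28%

84.28%


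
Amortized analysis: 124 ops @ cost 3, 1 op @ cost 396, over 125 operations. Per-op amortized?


Formula: Amortized cost = Total cost / Operations
Total cost = (124 * 3) + (1 * 396)
Total cost = 372 + 396 = 768
Amortized = 768 / 125 = 6.144

6.144


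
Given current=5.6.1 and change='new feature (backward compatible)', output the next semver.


Current: 5.6.1
Change category: 'new feature (backward compatible)' → minor bump
SemVer rule: minor bump → increment MINOR, reset PATCH to 0 (MAJOR unchanged)
New: 5.7.0

5.7.0


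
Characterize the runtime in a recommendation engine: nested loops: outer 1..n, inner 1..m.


Reasoning: product of independent bounds
Complexity: O(n*m)

O(n*m)


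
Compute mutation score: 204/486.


Mutation score = killed / total * 100
Mutation score = 204 / 486 * 100
Mutation score = 41.98%

41.98%


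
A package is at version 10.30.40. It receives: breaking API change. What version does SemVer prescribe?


Current: 10.30.40
Change category: 'breaking API change' → major bump
SemVer rule: major bump → increment MAJOR, reset MINOR and PATCH to 0
New: 11.0.0

11.0.0


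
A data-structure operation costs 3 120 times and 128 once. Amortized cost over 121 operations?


Formula: Amortized cost = Total cost / Operations
Total cost = (120 * 3) + (1 * 128)
Total cost = 360 + 128 = 488
Amortized = 488 / 121 = 4.0331

4.0331


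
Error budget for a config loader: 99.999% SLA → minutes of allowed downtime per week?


Formula: allowed downtime = period * (100 - SLA) / 100
Period (week) = 10080 minutes
Unavailability fraction = (100 - 99.999) / 100
Allowed downtime = 10080 * (100 - 99.999) / 100
Allowed downtime = 0.1008 minutes

0.1008 minutes


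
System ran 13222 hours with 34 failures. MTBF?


Formula: MTBF = Total operating time / Number of failures
MTBF = 13222 / 34
MTBF = 388.88 hours

388.88 hours


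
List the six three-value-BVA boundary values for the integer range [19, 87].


Range: [19, 87]
Boundaries: just below min, min, min+1, max-1, max, just above max
Values: [18, 19, 20, 86, 87, 88]

[18, 19, 20, 86, 87, 88]


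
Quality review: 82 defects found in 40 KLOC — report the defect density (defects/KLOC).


Defect density = defects / KLOC
Defect density = 82 / 40
Defect density = 2.05 defects/KLOC

2.05 defects/KLOC


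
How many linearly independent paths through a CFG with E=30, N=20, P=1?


Formula: V(G) = E - N + 2P
V(G) = 30 - 20 + 2*1
V(G) = 10 + 2
V(G) = 12

12


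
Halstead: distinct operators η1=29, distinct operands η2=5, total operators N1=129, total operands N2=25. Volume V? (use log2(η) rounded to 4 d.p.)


Formula: V = N * log2(η), where N = N1 + N2 and η = η1 + η2
η = 29 + 5 = 34
N = 129 + 25 = 154
log2(34) ≈ 5.0875
V = 154 * 5.0875 = 783.48

783.48


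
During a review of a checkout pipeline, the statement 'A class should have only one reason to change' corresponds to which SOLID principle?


This describes the Single Responsibility Principle (SRP)

Single Responsibility Principle (SRP)


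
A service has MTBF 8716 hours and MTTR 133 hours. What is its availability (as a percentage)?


Availability = MTBF / (MTBF + MTTR)
Availability = 8716 / (8716 + 133)
Availability = 8716 / 8849
Availability = 98.497%

98.497%


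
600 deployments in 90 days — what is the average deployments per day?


Formula: deployments per day = releases / days
= 600 / 90
= 6.667 deploys/day
(equivalently, 46.67 deploys/week)

6.667 deploys/day


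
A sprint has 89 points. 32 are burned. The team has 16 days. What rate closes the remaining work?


Formula: Required rate = Remaining points / Days left
Remaining = 89 - 32 = 57 points
Required rate = 57 / 16 = 3.56 points/day

3.56 points/day


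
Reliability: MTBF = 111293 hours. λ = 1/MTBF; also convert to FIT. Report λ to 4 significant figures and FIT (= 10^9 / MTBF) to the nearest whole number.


Formula: λ = 1 / MTBF; FIT = λ × 1e9 = 1e9 / MTBF
λ = 1 / 111293 ≈ 8.985e-06 failures/hour
FIT = 1e9 / 111293 ≈ 8985 failures per 1e9 hours (nearest whole number)

λ = 8.985e-06 /h, FIT = 8985


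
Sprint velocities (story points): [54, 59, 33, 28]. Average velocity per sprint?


Formula: Avg velocity = Total points / Number of sprints
Points: [54, 59, 33, 28]
Sum = 54 + 59 + 33 + 28 = 174
Avg velocity = 174 / 4 = 43.5 points/sprint

43.5 points/sprint


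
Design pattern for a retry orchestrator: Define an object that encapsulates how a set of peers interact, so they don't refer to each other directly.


This matches the Mediator pattern

Mediator


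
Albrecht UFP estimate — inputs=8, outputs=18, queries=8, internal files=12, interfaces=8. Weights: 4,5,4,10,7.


UFP = EI*4 + EO*5 + EQ*4 + ILF*10 + EIF*7
UFP = 8*4 + 18*5 + 8*4 + 12*10 + 8*7
UFP = 32 + 90 + 32 + 120 + 56
UFP = 330

330


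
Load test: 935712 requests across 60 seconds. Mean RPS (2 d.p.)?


Formula: throughput = requests / seconds
throughput = 935712 / 60
throughput = 15595.2 requests/second

15595.2 requests/second


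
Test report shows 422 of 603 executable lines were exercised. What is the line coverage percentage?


Coverage = covered / total * 100
Coverage = 422 / 603 * 100
Coverage = 69.98%

69.98%


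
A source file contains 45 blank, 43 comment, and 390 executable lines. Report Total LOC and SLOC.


Total LOC = blank + comment + code
Total LOC = 45 + 43 + 390 = 478
SLOC (source only) = code = 390

Total LOC: 478, SLOC: 390


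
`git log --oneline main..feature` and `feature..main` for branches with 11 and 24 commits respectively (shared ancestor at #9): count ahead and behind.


Common ancestor: commit #9
feature commits after divergence: 11 - 9 = 2
main commits after divergence: 24 - 9 = 15
feature is 2 commits ahead of main
main is 15 commits ahead of feature

feature ahead: 2, main ahead: 15


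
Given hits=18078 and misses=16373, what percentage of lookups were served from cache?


Formula: hit rate = hits / (hits + misses) * 100
hit rate = 18078 / (18078 + 16373) * 100
hit rate = 18078 / 34451 * 100
hit rate = 52.47%

52.47%


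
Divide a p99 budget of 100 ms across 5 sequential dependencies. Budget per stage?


Formula: per_stage = total_budget / stages
per_stage = 100 / 5
per_stage = 20.0 ms

20.0 ms


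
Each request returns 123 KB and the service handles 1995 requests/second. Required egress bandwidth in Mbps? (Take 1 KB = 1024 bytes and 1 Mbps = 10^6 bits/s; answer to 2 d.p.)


Formula: Mbps = payload_bytes * RPS * 8 / 1e6
Payload per request = 123 KB = 123 * 1024 = 125952 bytes
Total bytes/sec = 125952 * 1995 = 251274240
Total bits/sec = 251274240 * 8 = 2010193920
Mbps = 2010193920 / 1e6 = 2010.19

2010.19 Mbps


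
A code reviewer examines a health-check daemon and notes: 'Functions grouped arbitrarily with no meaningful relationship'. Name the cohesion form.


Reasoning: Worst: random grouping
Type: Coincidental cohesion

Coincidental cohesion


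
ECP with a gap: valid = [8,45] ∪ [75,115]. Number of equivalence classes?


Valid ranges: [8,45] and [75,115]
Class 1: x < 8 — invalid
Class 2: 8 ≤ x ≤ 45 — valid
Class 3: 45 < x < 75 — invalid (gap between ranges)
Class 4: 75 ≤ x ≤ 115 — valid
Class 5: x > 115 — invalid
Total equivalence classes: 5

5 equivalence classes


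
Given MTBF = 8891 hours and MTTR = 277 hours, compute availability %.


Availability = MTBF / (MTBF + MTTR)
Availability = 8891 / (8891 + 277)
Availability = 8891 / 9168
Availability = 96.9786%

96.9786%


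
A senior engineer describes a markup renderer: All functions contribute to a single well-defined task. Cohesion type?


Reasoning: Best: single purpose
Type: Functional cohesion

Functional cohesion


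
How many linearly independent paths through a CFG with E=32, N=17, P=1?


Formula: V(G) = E - N + 2P
V(G) = 32 - 17 + 2*1
V(G) = 15 + 2
V(G) = 17

17


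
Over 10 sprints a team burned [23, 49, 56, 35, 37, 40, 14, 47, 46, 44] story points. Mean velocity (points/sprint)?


Formula: Avg velocity = Total points / Number of sprints
Points: [23, 49, 56, 35, 37, 40, 14, 47, 46, 44]
Sum = 23 + 49 + 56 + 35 + 37 + 40 + 14 + 47 + 46 + 44 = 391
Avg velocity = 391 / 10 = 39.1 points/sprint

39.1 points/sprint


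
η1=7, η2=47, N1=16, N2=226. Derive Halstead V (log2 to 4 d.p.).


Formula: V = N * log2(η), where N = N1 + N2 and η = η1 + η2
η = 7 + 47 = 54
N = 16 + 226 = 242
log2(54) ≈ 5.7549
V = 242 * 5.7549 = 1392.69

1392.69


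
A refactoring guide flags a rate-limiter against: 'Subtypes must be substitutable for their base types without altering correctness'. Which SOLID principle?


This describes the Liskov Substitution Principle (LSP)

Liskov Substitution Principle (LSP)


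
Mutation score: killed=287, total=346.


Mutation score = killed / total * 100
Mutation score = 287 / 346 * 100
Mutation score = 82.95%

82.95%


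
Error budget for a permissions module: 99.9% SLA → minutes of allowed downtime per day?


Formula: allowed downtime = period * (100 - SLA) / 100
Period (day) = 1440 minutes
Unavailability fraction = (100 - 99.9) / 100
Allowed downtime = 1440 * (100 - 99.9) / 100
Allowed downtime = 1.44 minutes

1.44 minutes


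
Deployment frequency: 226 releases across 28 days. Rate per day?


Formula: deployments per day = releases / days
= 226 / 28
= 8.071 deploys/day
(equivalently, 56.5 deploys/week)

8.071 deploys/day


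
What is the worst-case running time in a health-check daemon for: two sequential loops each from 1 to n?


Reasoning: sequential dominates: O(n) + O(n) = O(n)
Complexity: O(n)

O(n)


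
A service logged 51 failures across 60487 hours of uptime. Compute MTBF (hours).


Formula: MTBF = Total operating time / Number of failures
MTBF = 60487 / 51
MTBF = 1186.02 hours

1186.02 hours


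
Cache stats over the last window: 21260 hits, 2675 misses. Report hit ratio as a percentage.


Formula: hit rate = hits / (hits + misses) * 100
hit rate = 21260 / (21260 + 2675) * 100
hit rate = 21260 / 23935 * 100
hit rate = 88.82%

88.82%


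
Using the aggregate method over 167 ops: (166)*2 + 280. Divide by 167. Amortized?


Formula: Amortized cost = Total cost / Operations
Total cost = (166 * 2) + (1 * 280)
Total cost = 332 + 280 = 612
Amortized = 612 / 167 = 3.6647

3.6647


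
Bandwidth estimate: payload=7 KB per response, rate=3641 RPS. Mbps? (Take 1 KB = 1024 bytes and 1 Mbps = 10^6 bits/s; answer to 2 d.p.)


Formula: Mbps = payload_bytes * RPS * 8 / 1e6
Payload per request = 7 KB = 7 * 1024 = 7168 bytes
Total bytes/sec = 7168 * 3641 = 26098688
Total bits/sec = 26098688 * 8 = 208789504
Mbps = 208789504 / 1e6 = 208.79

208.79 Mbps


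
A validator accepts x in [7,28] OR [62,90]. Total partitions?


Valid ranges: [7,28] and [62,90]
Class 1: x < 7 — invalid
Class 2: 7 ≤ x ≤ 28 — valid
Class 3: 28 < x < 62 — invalid (gap between ranges)
Class 4: 62 ≤ x ≤ 90 — valid
Class 5: x > 90 — invalid
Total equivalence classes: 5

5 equivalence classes


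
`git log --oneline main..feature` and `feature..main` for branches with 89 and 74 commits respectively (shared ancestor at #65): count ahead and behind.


Common ancestor: commit #65
feature commits after divergence: 89 - 65 = 24
main commits after divergence: 74 - 65 = 9
feature is 24 commits ahead of main
main is 9 commits ahead of feature

feature ahead: 24, main ahead: 9


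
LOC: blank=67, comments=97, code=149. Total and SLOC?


Total LOC = blank + comment + code
Total LOC = 67 + 97 + 149 = 313
SLOC (source only) = code = 149

Total LOC: 313, SLOC: 149


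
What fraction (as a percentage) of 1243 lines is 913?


Coverage = covered / total * 100
Coverage = 913 / 1243 * 100
Coverage = 73.45%

73.45%


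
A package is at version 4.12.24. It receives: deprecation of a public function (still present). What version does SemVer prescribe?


Current: 4.12.24
Change category: 'deprecation of a public function (still present)' → minor bump
SemVer rule: minor bump → increment MINOR, reset PATCH to 0 (MAJOR unchanged)
New: 4.13.0

4.13.0


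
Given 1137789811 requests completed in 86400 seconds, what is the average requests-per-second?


Formula: throughput = requests / seconds
throughput = 1137789811 / 86400
throughput = 13168.86 requests/second

13168.86 requests/second


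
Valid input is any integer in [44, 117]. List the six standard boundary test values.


Range: [44, 117]
Boundaries: just below min, min, min+1, max-1, max, just above max
Values: [43, 44, 45, 116, 117, 118]

[43, 44, 45, 116, 117, 118]


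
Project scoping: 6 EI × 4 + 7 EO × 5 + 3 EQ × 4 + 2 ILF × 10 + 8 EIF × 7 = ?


UFP = EI*4 + EO*5 + EQ*4 + ILF*10 + EIF*7
UFP = 6*4 + 7*5 + 3*4 + 2*10 + 8*7
UFP = 24 + 35 + 12 + 20 + 56
UFP = 147

147


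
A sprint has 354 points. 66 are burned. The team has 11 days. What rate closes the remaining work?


Formula: Required rate = Remaining points / Days left
Remaining = 354 - 66 = 288 points
Required rate = 288 / 11 = 26.18 points/day

26.18 points/day
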